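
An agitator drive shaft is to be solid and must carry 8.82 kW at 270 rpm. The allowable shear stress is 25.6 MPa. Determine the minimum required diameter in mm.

39.6 mm

ω = 2π·270/60 = 28.27 rad/s, so T = P/ω = 8.82×10³ / 28.27 = 311.9 N·m.
For a solid shaft τ_max = 16T/(πd³), so d = (16T/(π τ_allow))^(1/3) = (16·311.9/(π·2.56×10^7))^(1/3) = 0.03959 m.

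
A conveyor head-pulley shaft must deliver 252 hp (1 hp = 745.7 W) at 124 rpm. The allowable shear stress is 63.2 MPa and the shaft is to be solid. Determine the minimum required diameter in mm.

105 mm

ω = 2π·124/60 = 12.99 rad/s, so T = P/ω = 252×745.7 / 12.99 = 14470 N·m.
For a solid shaft τ_max = 16T/(πd³), so d = (16T/(π τ_allow))^(1/3) = (16·14470/(π·6.32×10^7))^(1/3) = 0.1053 m.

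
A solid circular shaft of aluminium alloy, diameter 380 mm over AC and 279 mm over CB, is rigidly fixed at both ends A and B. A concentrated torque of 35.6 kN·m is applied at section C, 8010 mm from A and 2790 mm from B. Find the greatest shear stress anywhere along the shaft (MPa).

3.80 MPa

Compatibility: T_A·a/J_AC = T_B·b/J_CB with T_A + T_B = T₀.
J_AC = 2.05×10^-3 m⁴, J_CB = 5.95×10^-4 m⁴, so T_A = T₀·(J_AC/a)/((J_AC/a)+(J_CB/b)) = 19410 N·m, T_B = 16190 N·m.
τ in each portion: τ_AC = 1.80×10^6 Pa, τ_CB = 3.80×10^6 Pa; maximum is in CB.
τ_max = T_CB·r/J = 16190·0.140/5.95×10^-4 = 3.797×10^6 Pa.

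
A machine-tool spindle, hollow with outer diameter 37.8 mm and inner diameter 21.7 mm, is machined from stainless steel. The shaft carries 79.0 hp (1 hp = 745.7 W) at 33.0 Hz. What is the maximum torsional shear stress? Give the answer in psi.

4360 psi

ω = 2π·33.0 = 207.3 rad/s, so T = P/ω = 79.0×745.7 / 207.3 = 284.1 N·m.
J = π(d_o⁴ − d_i⁴)/32 = π(0.0378⁴ − 0.0217⁴)/32 = 1.787×10^-7 m⁴.
τ_max = T·r/J = 284.1 × 0.0189 / 1.787×10^-7 = 3.006×10^7 Pa.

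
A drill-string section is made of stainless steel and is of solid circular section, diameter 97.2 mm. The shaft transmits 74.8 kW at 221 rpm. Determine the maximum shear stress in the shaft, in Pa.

1.79e7 Pa

ω = 2π·221/60 = 23.14 rad/s, so T = P/ω = 74.8×10³ / 23.14 = 3232 N·m.
J = πd⁴/32 = π(0.0972)⁴/32 = 8.763×10^-6 m⁴.
τ_max = T·r/J = 3232 × 0.0486 / 8.763×10^-6 = 1.792×10^7 Pa.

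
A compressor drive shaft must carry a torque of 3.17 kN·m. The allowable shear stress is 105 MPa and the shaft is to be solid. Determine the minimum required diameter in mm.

For a solid shaft τ_max = 16T/(πd³), so d = (16T/(π τ_allow))^(1/3) = (16·3170/(π·1.05×10^8))^(1/3) = 0.05357 m.

53.6 mm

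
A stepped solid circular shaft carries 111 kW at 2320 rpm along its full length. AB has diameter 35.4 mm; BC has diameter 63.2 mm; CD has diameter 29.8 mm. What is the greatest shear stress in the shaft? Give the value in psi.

ω = 2π·2320/60 = 242.9 rad/s, so T = P/ω = 111×10³ / 242.9 = 456.9 N·m.
Under the same torque, τ_max = 16T/(πd³) is largest where d is smallest — segment CD (d = 29.8 mm).
τ_max = 16·456.9/(π·(0.0298)³) = 8.793×10^7 Pa.

12800 psi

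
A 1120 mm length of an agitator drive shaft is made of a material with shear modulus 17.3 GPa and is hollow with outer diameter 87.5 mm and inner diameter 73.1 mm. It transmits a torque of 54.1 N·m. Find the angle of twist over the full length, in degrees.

J = π(d_o⁴ − d_i⁴)/32 = π(0.0875⁴ − 0.0731⁴)/32 = 2.952×10^-6 m⁴.
θ = T·L/(G·J) = 54.10 × 1.12 / (17.3×10⁹ × 2.952×10^-6) = 1.187×10^-3 rad.

0.0680°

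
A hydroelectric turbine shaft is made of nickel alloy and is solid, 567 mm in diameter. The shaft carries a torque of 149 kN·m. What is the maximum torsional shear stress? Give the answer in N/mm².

J = πd⁴/32 = π(0.567)⁴/32 = 0.01015 m⁴.
τ_max = T·r/J = 149000 × 0.283 / 0.01015 = 4.163×10^6 Pa.

4.16 N/mm²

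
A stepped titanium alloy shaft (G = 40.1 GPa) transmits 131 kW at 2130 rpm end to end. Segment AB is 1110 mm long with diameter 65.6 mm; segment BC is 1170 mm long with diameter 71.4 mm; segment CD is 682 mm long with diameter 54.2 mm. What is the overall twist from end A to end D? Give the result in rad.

0.0274 rad

ω = 2π·2130/60 = 223.1 rad/s, so T = P/ω = 131×10³ / 223.1 = 587.3 N·m.
J_AB = π(0.0656)⁴/32 = 1.82×10^-6 m⁴; J_BC = π(0.0714)⁴/32 = 2.55×10^-6 m⁴; J_CD = π(0.0542)⁴/32 = 8.47×10^-7 m⁴.
θ = (T/G)·Σ L_i/J_i = (587.3/40.1×10⁹)·(1.11/1.82×10^-6 + 1.17/2.55×10^-6 + 0.682/8.47×10^-7) = 0.02745 rad.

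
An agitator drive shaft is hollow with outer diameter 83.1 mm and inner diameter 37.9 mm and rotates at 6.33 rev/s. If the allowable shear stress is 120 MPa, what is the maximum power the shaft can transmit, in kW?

515 kW

J = π(d_o⁴ − d_i⁴)/32 = π(0.0831⁴ − 0.0379⁴)/32 = 4.479×10^-6 m⁴.
T_max = τ_allow·J/r = 1.20×10^8 × 4.479×10^-6 / 0.0415 = 12940 N·m.
ω = 2π·6.33 = 39.77 rad/s, so P_max = T_max·ω = 5.145×10^5 W.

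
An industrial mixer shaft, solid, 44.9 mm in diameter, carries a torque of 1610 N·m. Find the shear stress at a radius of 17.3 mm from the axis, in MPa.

J = πd⁴/32 = π(0.0449)⁴/32 = 3.990×10^-7 m⁴.
Shear stress varies linearly with radius: τ = T·r/J = 1610 × 0.0173 / 3.990×10^-7 = 6.981×10^7 Pa.

69.8 MPa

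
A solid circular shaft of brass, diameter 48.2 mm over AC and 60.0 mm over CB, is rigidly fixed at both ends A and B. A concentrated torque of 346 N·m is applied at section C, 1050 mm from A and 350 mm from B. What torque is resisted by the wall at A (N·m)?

42.2 N·m

Compatibility: T_A·a/J_AC = T_B·b/J_CB with T_A + T_B = T₀.
J_AC = 5.30×10^-7 m⁴, J_CB = 1.27×10^-6 m⁴, so T_A = T₀·(J_AC/a)/((J_AC/a)+(J_CB/b)) = 42.18 N·m, T_B = 303.8 N·m.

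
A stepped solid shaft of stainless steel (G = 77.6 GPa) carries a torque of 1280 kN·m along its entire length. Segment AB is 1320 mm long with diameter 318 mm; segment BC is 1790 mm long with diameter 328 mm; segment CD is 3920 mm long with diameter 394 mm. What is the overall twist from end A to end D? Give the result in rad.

0.0750 rad

J_AB = π(0.318)⁴/32 = 1.00×10^-3 m⁴; J_BC = π(0.328)⁴/32 = 1.14×10^-3 m⁴; J_CD = π(0.394)⁴/32 = 2.37×10^-3 m⁴.
θ = (T/G)·Σ L_i/J_i = (1.280e6/77.6×10⁹)·(1.32/1.00×10^-3 + 1.79/1.14×10^-3 + 3.92/2.37×10^-3) = 0.07500 rad.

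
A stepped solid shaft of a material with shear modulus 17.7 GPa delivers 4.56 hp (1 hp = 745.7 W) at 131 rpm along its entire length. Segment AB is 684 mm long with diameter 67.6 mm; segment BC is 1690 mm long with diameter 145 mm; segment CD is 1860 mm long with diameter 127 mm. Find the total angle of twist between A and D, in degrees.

0.357°

ω = 2π·131/60 = 13.72 rad/s, so T = P/ω = 4.56×745.7 / 13.72 = 247.9 N·m.
J_AB = π(0.0676)⁴/32 = 2.05×10^-6 m⁴; J_BC = π(0.145)⁴/32 = 4.34×10^-5 m⁴; J_CD = π(0.127)⁴/32 = 2.55×10^-5 m⁴.
θ = (T/G)·Σ L_i/J_i = (247.9/17.7×10⁹)·(0.684/2.05×10^-6 + 1.69/4.34×10^-5 + 1.86/2.55×10^-5) = 6.237×10^-3 rad.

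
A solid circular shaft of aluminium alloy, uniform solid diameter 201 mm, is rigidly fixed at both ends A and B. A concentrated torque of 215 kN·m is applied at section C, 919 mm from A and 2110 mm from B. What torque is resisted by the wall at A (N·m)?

With uniform GJ and both ends fixed, compatibility θ_AC = θ_CB gives T_A·a = T_B·b, together with T_A + T_B = T₀.
T_A = T₀·b/(a+b) = 215000·2110/3029 = 149800 N·m; T_B = 65230 N·m.

150000 N·m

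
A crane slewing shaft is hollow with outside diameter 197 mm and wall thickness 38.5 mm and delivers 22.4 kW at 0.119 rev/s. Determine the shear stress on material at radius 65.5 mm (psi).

2230 psi

ω = 2π·0.119 = 0.7477 rad/s, so T = P/ω = 22.4×10³ / 0.7477 = 29960 N·m.
J = π(d_o⁴ − d_i⁴)/32 = π(0.197⁴ − 0.120⁴)/32 = 1.275×10^-4 m⁴.
Shear stress varies linearly with radius: τ = T·r/J = 29960 × 0.0655 / 1.275×10^-4 = 1.539×10^7 Pa.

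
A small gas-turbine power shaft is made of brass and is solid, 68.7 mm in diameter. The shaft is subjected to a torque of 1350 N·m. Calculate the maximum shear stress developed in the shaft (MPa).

21.2 MPa

J = πd⁴/32 = π(0.0687)⁴/32 = 2.187×10^-6 m⁴.
τ_max = T·r/J = 1350 × 0.0343 / 2.187×10^-6 = 2.120×10^7 Pa.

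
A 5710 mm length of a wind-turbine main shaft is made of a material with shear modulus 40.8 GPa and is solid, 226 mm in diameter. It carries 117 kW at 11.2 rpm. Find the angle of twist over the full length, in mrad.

54.5 mrad

ω = 2π·11.2/60 = 1.173 rad/s, so T = P/ω = 117×10³ / 1.173 = 99760 N·m.
J = πd⁴/32 = π(0.226)⁴/32 = 2.561×10^-4 m⁴.
θ = T·L/(G·J) = 99760 × 5.71 / (40.8×10⁹ × 2.561×10^-4) = 0.05451 rad.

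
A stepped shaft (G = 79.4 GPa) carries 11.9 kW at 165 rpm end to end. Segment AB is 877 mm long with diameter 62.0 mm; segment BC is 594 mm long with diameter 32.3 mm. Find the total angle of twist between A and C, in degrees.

ω = 2π·165/60 = 17.28 rad/s, so T = P/ω = 11.9×10³ / 17.28 = 688.7 N·m.
J_AB = π(0.0620)⁴/32 = 1.45×10^-6 m⁴; J_BC = π(0.0323)⁴/32 = 1.07×10^-7 m⁴.
θ = (T/G)·Σ L_i/J_i = (688.7/79.4×10⁹)·(0.877/1.45×10^-6 + 0.594/1.07×10^-7) = 0.05346 rad.

3.06°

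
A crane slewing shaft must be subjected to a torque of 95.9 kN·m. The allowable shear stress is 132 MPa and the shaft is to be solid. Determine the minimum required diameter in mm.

For a solid shaft τ_max = 16T/(πd³), so d = (16T/(π τ_allow))^(1/3) = (16·95900/(π·1.32×10^8))^(1/3) = 0.1547 m.

155 mm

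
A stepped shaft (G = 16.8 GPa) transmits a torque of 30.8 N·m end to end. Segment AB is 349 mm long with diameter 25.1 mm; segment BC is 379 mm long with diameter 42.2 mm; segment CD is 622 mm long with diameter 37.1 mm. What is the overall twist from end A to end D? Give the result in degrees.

J_AB = π(0.0251)⁴/32 = 3.90×10^-8 m⁴; J_BC = π(0.0422)⁴/32 = 3.11×10^-7 m⁴; J_CD = π(0.0371)⁴/32 = 1.86×10^-7 m⁴.
θ = (T/G)·Σ L_i/J_i = (30.80/16.8×10⁹)·(0.349/3.90×10^-8 + 0.379/3.11×10^-7 + 0.622/1.86×10^-7) = 0.02478 rad.

1.42°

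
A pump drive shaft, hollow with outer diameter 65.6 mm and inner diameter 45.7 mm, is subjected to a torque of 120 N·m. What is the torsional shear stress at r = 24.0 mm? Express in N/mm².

2.07 N/mm²

J = π(d_o⁴ − d_i⁴)/32 = π(0.0656⁴ − 0.0457⁴)/32 = 1.390×10^-6 m⁴.
Shear stress varies linearly with radius: τ = T·r/J = 120.0 × 0.0240 / 1.390×10^-6 = 2.072×10^6 Pa.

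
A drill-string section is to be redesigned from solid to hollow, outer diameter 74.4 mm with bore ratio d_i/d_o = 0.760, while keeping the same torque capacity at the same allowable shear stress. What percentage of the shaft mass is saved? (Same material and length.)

Equal τ_max and T ⇒ the solid shaft needs d_s³ = d_o³(1−k⁴), so d_s = 74.4·(1−0.760⁴)^(1/3) = 64.99 mm.
Area ratio A_h/A_s = d_o²(1−k²)/d_s² = (1−k²)/(1−k⁴)^(2/3) = 0.5537.
Mass saving = 1 − 0.5537 = 44.6 %.

44.6 %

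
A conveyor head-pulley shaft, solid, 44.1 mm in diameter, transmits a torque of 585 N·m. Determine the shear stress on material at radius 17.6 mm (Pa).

2.77e7 Pa

J = πd⁴/32 = π(0.0441)⁴/32 = 3.713×10^-7 m⁴.
Shear stress varies linearly with radius: τ = T·r/J = 585.0 × 0.0176 / 3.713×10^-7 = 2.773×10^7 Pa.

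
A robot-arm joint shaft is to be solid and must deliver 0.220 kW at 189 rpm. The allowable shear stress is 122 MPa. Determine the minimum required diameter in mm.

ω = 2π·189/60 = 19.79 rad/s, so T = P/ω = 0.220×10³ / 19.79 = 11.12 N·m.
For a solid shaft τ_max = 16T/(πd³), so d = (16T/(π τ_allow))^(1/3) = (16·11.12/(π·1.22×10^8))^(1/3) = 0.007742 m.

7.74 mm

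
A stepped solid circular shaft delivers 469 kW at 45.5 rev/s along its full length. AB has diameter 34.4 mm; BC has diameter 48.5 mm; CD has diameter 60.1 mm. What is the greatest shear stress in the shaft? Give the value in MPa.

ω = 2π·45.5 = 285.9 rad/s, so T = P/ω = 469×10³ / 285.9 = 1641 N·m.
Under the same torque, τ_max = 16T/(πd³) is largest where d is smallest — segment AB (d = 34.4 mm).
τ_max = 16·1641/(π·(0.0344)³) = 2.052×10^8 Pa.

205 MPa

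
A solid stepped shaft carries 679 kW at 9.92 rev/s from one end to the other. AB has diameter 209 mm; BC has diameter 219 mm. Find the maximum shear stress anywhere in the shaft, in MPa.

ω = 2π·9.92 = 62.33 rad/s, so T = P/ω = 679×10³ / 62.33 = 10890 N·m.
Under the same torque, τ_max = 16T/(πd³) is largest where d is smallest — segment AB (d = 209 mm).
τ_max = 16·10890/(π·(0.209)³) = 6.077×10^6 Pa.

6.08 MPa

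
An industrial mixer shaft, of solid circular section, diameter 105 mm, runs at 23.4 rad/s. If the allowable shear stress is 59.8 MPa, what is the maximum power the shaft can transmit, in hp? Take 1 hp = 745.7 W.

J = πd⁴/32 = π(0.105)⁴/32 = 1.193×10^-5 m⁴.
T_max = τ_allow·J/r = 5.98×10^7 × 1.193×10^-5 / 0.0525 = 13590 N·m.
ω = 23.4 rad/s, so P_max = T_max·ω = 3.181×10^5 W.

427 hp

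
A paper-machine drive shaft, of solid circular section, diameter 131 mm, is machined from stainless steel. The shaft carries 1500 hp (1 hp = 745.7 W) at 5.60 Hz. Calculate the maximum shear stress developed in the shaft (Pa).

7.20e7 Pa

ω = 2π·5.60 = 35.19 rad/s, so T = P/ω = 1500×745.7 / 35.19 = 31790 N·m.
J = πd⁴/32 = π(0.131)⁴/32 = 2.891×10^-5 m⁴.
τ_max = T·r/J = 31790 × 0.0655 / 2.891×10^-5 = 7.202×10^7 Pa.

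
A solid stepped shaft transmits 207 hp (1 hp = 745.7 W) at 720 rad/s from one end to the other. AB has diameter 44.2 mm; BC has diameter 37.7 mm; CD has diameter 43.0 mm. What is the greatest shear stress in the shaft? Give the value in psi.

2960 psi

ω = 720 rad/s, so T = P/ω = 207×745.7 / 720.0 = 214.4 N·m.
Under the same torque, τ_max = 16T/(πd³) is largest where d is smallest — segment BC (d = 37.7 mm).
τ_max = 16·214.4/(π·(0.0377)³) = 2.038×10^7 Pa.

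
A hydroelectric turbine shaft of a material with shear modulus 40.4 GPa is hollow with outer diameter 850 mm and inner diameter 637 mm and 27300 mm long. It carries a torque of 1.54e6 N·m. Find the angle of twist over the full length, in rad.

0.0297 rad

J = π(d_o⁴ − d_i⁴)/32 = π(0.850⁴ − 0.637⁴)/32 = 0.03508 m⁴.
θ = T·L/(G·J) = 1.540e6 × 27.3 / (40.4×10⁹ × 0.03508) = 0.02966 rad.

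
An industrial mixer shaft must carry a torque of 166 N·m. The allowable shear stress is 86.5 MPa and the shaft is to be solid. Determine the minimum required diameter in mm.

For a solid shaft τ_max = 16T/(πd³), so d = (16T/(π τ_allow))^(1/3) = (16·166.0/(π·8.65×10^7))^(1/3) = 0.02138 m.

21.4 mm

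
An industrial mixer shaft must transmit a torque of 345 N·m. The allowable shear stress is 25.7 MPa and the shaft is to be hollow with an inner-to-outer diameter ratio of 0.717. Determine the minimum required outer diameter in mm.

45.3 mm

For a hollow shaft with d_i/d_o = 0.717: τ_max = 16T/(π d_o³ (1−k⁴)), so d_o = [16T/(π τ_allow (1−k⁴))]^(1/3) = [16·345.0/(π·2.57×10^7·0.7357)]^(1/3) = 0.04529 m.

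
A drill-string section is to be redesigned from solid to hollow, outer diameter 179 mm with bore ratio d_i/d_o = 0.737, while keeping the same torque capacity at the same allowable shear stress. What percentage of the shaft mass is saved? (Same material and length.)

Equal τ_max and T ⇒ the solid shaft needs d_s³ = d_o³(1−k⁴), so d_s = 179·(1−0.737⁴)^(1/3) = 159.3 mm.
Area ratio A_h/A_s = d_o²(1−k²)/d_s² = (1−k²)/(1−k⁴)^(2/3) = 0.5767.
Mass saving = 1 − 0.5767 = 42.3 %.

42.3 %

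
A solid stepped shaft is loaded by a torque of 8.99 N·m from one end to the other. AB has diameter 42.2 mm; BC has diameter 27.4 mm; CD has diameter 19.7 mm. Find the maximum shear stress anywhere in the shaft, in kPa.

Under the same torque, τ_max = 16T/(πd³) is largest where d is smallest — segment CD (d = 19.7 mm).
τ_max = 16·8.990/(π·(0.0197)³) = 5.989×10^6 Pa.

5990 kPa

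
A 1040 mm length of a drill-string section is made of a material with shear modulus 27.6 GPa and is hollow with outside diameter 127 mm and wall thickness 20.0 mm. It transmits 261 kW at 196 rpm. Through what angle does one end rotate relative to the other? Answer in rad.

ω = 2π·196/60 = 20.53 rad/s, so T = P/ω = 261×10³ / 20.53 = 12720 N·m.
J = π(d_o⁴ − d_i⁴)/32 = π(0.127⁴ − 0.0870⁴)/32 = 1.992×10^-5 m⁴.
θ = T·L/(G·J) = 12720 × 1.04 / (27.6×10⁹ × 1.992×10^-5) = 0.02406 rad.

0.0241 rad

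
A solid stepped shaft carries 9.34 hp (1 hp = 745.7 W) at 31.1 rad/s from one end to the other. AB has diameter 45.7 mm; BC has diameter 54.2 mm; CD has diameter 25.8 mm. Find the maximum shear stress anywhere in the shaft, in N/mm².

ω = 31.1 rad/s, so T = P/ω = 9.34×745.7 / 31.10 = 223.9 N·m.
Under the same torque, τ_max = 16T/(πd³) is largest where d is smallest — segment CD (d = 25.8 mm).
τ_max = 16·223.9/(π·(0.0258)³) = 6.641×10^7 Pa.

66.4 N/mm²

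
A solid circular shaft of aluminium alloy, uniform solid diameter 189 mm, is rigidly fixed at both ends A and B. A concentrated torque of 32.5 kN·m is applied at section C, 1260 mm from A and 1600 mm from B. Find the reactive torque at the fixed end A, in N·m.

With uniform GJ and both ends fixed, compatibility θ_AC = θ_CB gives T_A·a = T_B·b, together with T_A + T_B = T₀.
T_A = T₀·b/(a+b) = 32500·1600/2860 = 18180 N·m; T_B = 14320 N·m.

18200 N·m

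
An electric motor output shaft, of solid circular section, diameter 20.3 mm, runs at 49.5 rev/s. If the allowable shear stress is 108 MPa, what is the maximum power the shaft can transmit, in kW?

J = πd⁴/32 = π(0.0203)⁴/32 = 1.667×10^-8 m⁴.
T_max = τ_allow·J/r = 1.08×10^8 × 1.667×10^-8 / 0.0102 = 177.4 N·m.
ω = 2π·49.5 = 311.0 rad/s, so P_max = T_max·ω = 5.517×10^4 W.

55.2 kW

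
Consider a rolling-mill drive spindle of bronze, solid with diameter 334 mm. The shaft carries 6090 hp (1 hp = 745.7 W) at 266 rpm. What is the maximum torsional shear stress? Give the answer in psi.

3230 psi

ω = 2π·266/60 = 27.86 rad/s, so T = P/ω = 6090×745.7 / 27.86 = 163000 N·m.
J = πd⁴/32 = π(0.334)⁴/32 = 1.222×10^-3 m⁴.
τ_max = T·r/J = 163000 × 0.167 / 1.222×10^-3 = 2.228×10^7 Pa.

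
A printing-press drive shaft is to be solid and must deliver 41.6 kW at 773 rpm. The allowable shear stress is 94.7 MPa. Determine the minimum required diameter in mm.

ω = 2π·773/60 = 80.95 rad/s, so T = P/ω = 41.6×10³ / 80.95 = 513.9 N·m.
For a solid shaft τ_max = 16T/(πd³), so d = (16T/(π τ_allow))^(1/3) = (16·513.9/(π·9.47×10^7))^(1/3) = 0.03023 m.

30.2 mm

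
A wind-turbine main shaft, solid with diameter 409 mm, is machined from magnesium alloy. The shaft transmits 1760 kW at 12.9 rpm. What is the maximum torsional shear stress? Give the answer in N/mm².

97.0 N/mm²

ω = 2π·12.9/60 = 1.351 rad/s, so T = P/ω = 1760×10³ / 1.351 = 1.303e6 N·m.
J = πd⁴/32 = π(0.409)⁴/32 = 2.747×10^-3 m⁴.
τ_max = T·r/J = 1.303e6 × 0.204 / 2.747×10^-3 = 9.698×10^7 Pa.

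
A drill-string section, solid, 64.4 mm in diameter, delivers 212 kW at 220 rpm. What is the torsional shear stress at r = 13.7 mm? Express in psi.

10800 psi

ω = 2π·220/60 = 23.04 rad/s, so T = P/ω = 212×10³ / 23.04 = 9202 N·m.
J = πd⁴/32 = π(0.0644)⁴/32 = 1.689×10^-6 m⁴.
Shear stress varies linearly with radius: τ = T·r/J = 9202 × 0.0137 / 1.689×10^-6 = 7.466×10^7 Pa.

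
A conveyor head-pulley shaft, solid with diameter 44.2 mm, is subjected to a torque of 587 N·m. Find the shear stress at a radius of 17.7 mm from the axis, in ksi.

4.02 ksi

J = πd⁴/32 = π(0.0442)⁴/32 = 3.747×10^-7 m⁴.
Shear stress varies linearly with radius: τ = T·r/J = 587.0 × 0.0177 / 3.747×10^-7 = 2.773×10^7 Pa.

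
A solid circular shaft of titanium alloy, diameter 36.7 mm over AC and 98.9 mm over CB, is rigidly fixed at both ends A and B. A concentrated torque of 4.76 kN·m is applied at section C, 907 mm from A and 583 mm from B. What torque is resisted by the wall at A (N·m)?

57.3 N·m

Compatibility: T_A·a/J_AC = T_B·b/J_CB with T_A + T_B = T₀.
J_AC = 1.78×10^-7 m⁴, J_CB = 9.39×10^-6 m⁴, so T_A = T₀·(J_AC/a)/((J_AC/a)+(J_CB/b)) = 57.32 N·m, T_B = 4703 N·m.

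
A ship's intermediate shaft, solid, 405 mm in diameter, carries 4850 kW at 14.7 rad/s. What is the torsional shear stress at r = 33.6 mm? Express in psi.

ω = 14.7 rad/s, so T = P/ω = 4850×10³ / 14.70 = 329900 N·m.
J = πd⁴/32 = π(0.405)⁴/32 = 2.641×10^-3 m⁴.
Shear stress varies linearly with radius: τ = T·r/J = 329900 × 0.0336 / 2.641×10^-3 = 4.197×10^6 Pa.

609 psi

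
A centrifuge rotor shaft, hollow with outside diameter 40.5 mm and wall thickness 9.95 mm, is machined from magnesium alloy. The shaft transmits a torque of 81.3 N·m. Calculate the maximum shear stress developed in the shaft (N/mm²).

6.68 N/mm²

J = π(d_o⁴ − d_i⁴)/32 = π(0.0405⁴ − 0.0206⁴)/32 = 2.465×10^-7 m⁴.
τ_max = T·r/J = 81.30 × 0.0203 / 2.465×10^-7 = 6.680×10^6 Pa.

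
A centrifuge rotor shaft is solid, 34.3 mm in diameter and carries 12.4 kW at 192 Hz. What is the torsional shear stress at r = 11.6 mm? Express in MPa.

ω = 2π·192 = 1206 rad/s, so T = P/ω = 12.4×10³ / 1206 = 10.28 N·m.
J = πd⁴/32 = π(0.0343)⁴/32 = 1.359×10^-7 m⁴.
Shear stress varies linearly with radius: τ = T·r/J = 10.28 × 0.0116 / 1.359×10^-7 = 8.774×10^5 Pa.

0.877 MPa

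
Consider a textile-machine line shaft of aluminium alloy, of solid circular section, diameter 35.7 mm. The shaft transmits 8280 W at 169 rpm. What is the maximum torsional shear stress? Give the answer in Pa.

5.24e7 Pa

ω = 2π·169/60 = 17.70 rad/s, so T = P/ω = 8280 / 17.70 = 467.9 N·m.
J = πd⁴/32 = π(0.0357)⁴/32 = 1.595×10^-7 m⁴.
τ_max = T·r/J = 467.9 × 0.0179 / 1.595×10^-7 = 5.237×10^7 Pa.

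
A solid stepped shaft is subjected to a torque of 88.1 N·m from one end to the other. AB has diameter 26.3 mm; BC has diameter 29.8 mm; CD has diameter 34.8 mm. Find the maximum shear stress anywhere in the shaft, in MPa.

24.7 MPa

Under the same torque, τ_max = 16T/(πd³) is largest where d is smallest — segment AB (d = 26.3 mm).
τ_max = 16·88.10/(π·(0.0263)³) = 2.466×10^7 Pa.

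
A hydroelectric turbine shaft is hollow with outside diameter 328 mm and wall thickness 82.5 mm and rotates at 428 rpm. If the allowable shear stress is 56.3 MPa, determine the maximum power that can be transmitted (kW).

16400 kW

J = π(d_o⁴ − d_i⁴)/32 = π(0.328⁴ − 0.163⁴)/32 = 1.067×10^-3 m⁴.
T_max = τ_allow·J/r = 5.63×10^7 × 1.067×10^-3 / 0.164 = 366300 N·m.
ω = 2π·428/60 = 44.82 rad/s, so P_max = T_max·ω = 1.642×10^7 W.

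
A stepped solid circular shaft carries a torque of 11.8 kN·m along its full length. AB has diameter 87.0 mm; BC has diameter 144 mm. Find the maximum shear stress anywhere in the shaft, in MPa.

91.3 MPa

Under the same torque, τ_max = 16T/(πd³) is largest where d is smallest — segment AB (d = 87.0 mm).
τ_max = 16·11800/(π·(0.0870)³) = 9.126×10^7 Pa.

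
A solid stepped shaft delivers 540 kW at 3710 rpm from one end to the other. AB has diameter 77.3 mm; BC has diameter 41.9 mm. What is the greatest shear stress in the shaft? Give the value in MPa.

96.2 MPa

ω = 2π·3710/60 = 388.5 rad/s, so T = P/ω = 540×10³ / 388.5 = 1390 N·m.
Under the same torque, τ_max = 16T/(πd³) is largest where d is smallest — segment BC (d = 41.9 mm).
τ_max = 16·1390/(π·(0.0419)³) = 9.623×10^7 Pa.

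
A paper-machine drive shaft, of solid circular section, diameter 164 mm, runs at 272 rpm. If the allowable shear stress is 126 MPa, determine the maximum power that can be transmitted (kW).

3110 kW

J = πd⁴/32 = π(0.164)⁴/32 = 7.102×10^-5 m⁴.
T_max = τ_allow·J/r = 1.26×10^8 × 7.102×10^-5 / 0.0820 = 109100 N·m.
ω = 2π·272/60 = 28.48 rad/s, so P_max = T_max·ω = 3.108×10^6 W.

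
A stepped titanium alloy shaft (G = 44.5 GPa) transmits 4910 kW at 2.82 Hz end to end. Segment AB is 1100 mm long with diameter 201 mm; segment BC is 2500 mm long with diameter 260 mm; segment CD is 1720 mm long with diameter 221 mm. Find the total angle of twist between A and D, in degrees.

7.06°

ω = 2π·2.82 = 17.72 rad/s, so T = P/ω = 4910×10³ / 17.72 = 277100 N·m.
J_AB = π(0.201)⁴/32 = 1.60×10^-4 m⁴; J_BC = π(0.260)⁴/32 = 4.49×10^-4 m⁴; J_CD = π(0.221)⁴/32 = 2.34×10^-4 m⁴.
θ = (T/G)·Σ L_i/J_i = (277100/44.5×10⁹)·(1.10/1.60×10^-4 + 2.50/4.49×10^-4 + 1.72/2.34×10^-4) = 0.1232 rad.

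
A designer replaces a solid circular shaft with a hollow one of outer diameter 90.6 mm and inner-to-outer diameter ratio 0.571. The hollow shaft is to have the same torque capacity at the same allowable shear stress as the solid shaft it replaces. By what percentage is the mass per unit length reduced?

Equal τ_max and T ⇒ the solid shaft needs d_s³ = d_o³(1−k⁴), so d_s = 90.6·(1−0.571⁴)^(1/3) = 87.27 mm.
Area ratio A_h/A_s = d_o²(1−k²)/d_s² = (1−k²)/(1−k⁴)^(2/3) = 0.7264.
Mass saving = 1 − 0.7264 = 27.4 %.

27.4 %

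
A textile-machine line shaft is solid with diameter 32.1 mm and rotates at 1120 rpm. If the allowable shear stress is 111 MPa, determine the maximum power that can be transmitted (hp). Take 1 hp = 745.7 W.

113 hp

J = πd⁴/32 = π(0.0321)⁴/32 = 1.042×10^-7 m⁴.
T_max = τ_allow·J/r = 1.11×10^8 × 1.042×10^-7 / 0.0161 = 720.9 N·m.
ω = 2π·1120/60 = 117.3 rad/s, so P_max = T_max·ω = 8.455×10^4 W.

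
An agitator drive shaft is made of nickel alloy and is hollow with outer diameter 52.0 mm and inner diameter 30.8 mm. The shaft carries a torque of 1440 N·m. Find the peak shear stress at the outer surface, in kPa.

59500 kPa

J = π(d_o⁴ − d_i⁴)/32 = π(0.0520⁴ − 0.0308⁴)/32 = 6.295×10^-7 m⁴.
τ_max = T·r/J = 1440 × 0.0260 / 6.295×10^-7 = 5.948×10^7 Pa.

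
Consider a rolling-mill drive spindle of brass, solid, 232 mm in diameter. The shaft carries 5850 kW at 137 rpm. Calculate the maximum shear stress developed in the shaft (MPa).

166 MPa

ω = 2π·137/60 = 14.35 rad/s, so T = P/ω = 5850×10³ / 14.35 = 407800 N·m.
J = πd⁴/32 = π(0.232)⁴/32 = 2.844×10^-4 m⁴.
τ_max = T·r/J = 407800 × 0.116 / 2.844×10^-4 = 1.663×10^8 Pa.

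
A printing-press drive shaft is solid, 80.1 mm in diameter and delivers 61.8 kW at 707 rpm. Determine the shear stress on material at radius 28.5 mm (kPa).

5890 kPa

ω = 2π·707/60 = 74.04 rad/s, so T = P/ω = 61.8×10³ / 74.04 = 834.7 N·m.
J = πd⁴/32 = π(0.0801)⁴/32 = 4.041×10^-6 m⁴.
Shear stress varies linearly with radius: τ = T·r/J = 834.7 × 0.0285 / 4.041×10^-6 = 5.886×10^6 Pa.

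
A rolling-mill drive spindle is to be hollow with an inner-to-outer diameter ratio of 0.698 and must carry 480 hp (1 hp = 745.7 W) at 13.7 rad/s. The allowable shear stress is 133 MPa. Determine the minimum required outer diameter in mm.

ω = 13.7 rad/s, so T = P/ω = 480×745.7 / 13.70 = 26130 N·m.
For a hollow shaft with d_i/d_o = 0.698: τ_max = 16T/(π d_o³ (1−k⁴)), so d_o = [16T/(π τ_allow (1−k⁴))]^(1/3) = [16·26130/(π·1.33×10^8·0.7626)]^(1/3) = 0.1095 m.

109 mm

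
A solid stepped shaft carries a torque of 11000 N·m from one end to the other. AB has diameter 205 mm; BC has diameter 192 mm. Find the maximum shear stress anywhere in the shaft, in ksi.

Under the same torque, τ_max = 16T/(πd³) is largest where d is smallest — segment BC (d = 192 mm).
τ_max = 16·11000/(π·(0.192)³) = 7.915×10^6 Pa.

1.15 ksi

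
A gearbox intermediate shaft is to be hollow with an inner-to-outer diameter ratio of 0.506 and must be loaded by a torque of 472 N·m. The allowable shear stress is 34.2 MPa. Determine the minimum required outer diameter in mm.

For a hollow shaft with d_i/d_o = 0.506: τ_max = 16T/(π d_o³ (1−k⁴)), so d_o = [16T/(π τ_allow (1−k⁴))]^(1/3) = [16·472.0/(π·3.42×10^7·0.9344)]^(1/3) = 0.04221 m.

42.2 mm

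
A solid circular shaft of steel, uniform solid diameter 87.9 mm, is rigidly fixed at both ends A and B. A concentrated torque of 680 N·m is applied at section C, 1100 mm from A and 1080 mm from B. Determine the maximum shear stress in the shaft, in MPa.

2.57 MPa

With uniform GJ and both ends fixed, compatibility θ_AC = θ_CB gives T_A·a = T_B·b, together with T_A + T_B = T₀.
T_A = T₀·b/(a+b) = 680.0·1080/2180 = 336.9 N·m; T_B = 343.1 N·m.
τ in each portion: τ_AC = 2.53×10^6 Pa, τ_CB = 2.57×10^6 Pa; maximum is in CB.
τ_max = T_CB·r/J = 343.1·0.0440/5.86×10^-6 = 2.573×10^6 Pa.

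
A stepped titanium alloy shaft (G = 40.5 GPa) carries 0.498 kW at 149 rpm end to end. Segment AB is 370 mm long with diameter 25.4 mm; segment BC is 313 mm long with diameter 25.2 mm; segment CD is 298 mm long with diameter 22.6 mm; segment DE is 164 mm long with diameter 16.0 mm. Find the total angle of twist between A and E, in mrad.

42.6 mrad

ω = 2π·149/60 = 15.60 rad/s, so T = P/ω = 0.498×10³ / 15.60 = 31.92 N·m.
J_AB = π(0.0254)⁴/32 = 4.09×10^-8 m⁴; J_BC = π(0.0252)⁴/32 = 3.96×10^-8 m⁴; J_CD = π(0.0226)⁴/32 = 2.56×10^-8 m⁴; J_DE = π(0.0160)⁴/32 = 6.43×10^-9 m⁴.
θ = (T/G)·Σ L_i/J_i = (31.92/40.5×10⁹)·(0.370/4.09×10^-8 + 0.313/3.96×10^-8 + 0.298/2.56×10^-8 + 0.164/6.43×10^-9) = 0.04262 rad.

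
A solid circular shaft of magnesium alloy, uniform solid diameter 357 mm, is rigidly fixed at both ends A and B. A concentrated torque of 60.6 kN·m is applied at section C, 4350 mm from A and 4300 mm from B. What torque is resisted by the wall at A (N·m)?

30100 N·m

With uniform GJ and both ends fixed, compatibility θ_AC = θ_CB gives T_A·a = T_B·b, together with T_A + T_B = T₀.
T_A = T₀·b/(a+b) = 60600·4300/8650 = 30120 N·m; T_B = 30480 N·m.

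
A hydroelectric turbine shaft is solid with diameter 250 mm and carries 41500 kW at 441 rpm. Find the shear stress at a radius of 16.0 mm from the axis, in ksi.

5.44 ksi

ω = 2π·441/60 = 46.18 rad/s, so T = P/ω = 41500×10³ / 46.18 = 898600 N·m.
J = πd⁴/32 = π(0.250)⁴/32 = 3.835×10^-4 m⁴.
Shear stress varies linearly with radius: τ = T·r/J = 898600 × 0.0160 / 3.835×10^-4 = 3.749×10^7 Pa.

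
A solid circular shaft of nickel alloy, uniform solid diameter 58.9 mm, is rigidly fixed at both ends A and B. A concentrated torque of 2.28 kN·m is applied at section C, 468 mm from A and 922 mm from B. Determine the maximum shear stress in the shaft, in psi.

5470 psi

With uniform GJ and both ends fixed, compatibility θ_AC = θ_CB gives T_A·a = T_B·b, together with T_A + T_B = T₀.
T_A = T₀·b/(a+b) = 2280·922/1390 = 1512 N·m; T_B = 767.7 N·m.
τ in each portion: τ_AC = 3.77×10^7 Pa, τ_CB = 1.91×10^7 Pa; maximum is in AC.
τ_max = T_AC·r/J = 1512·0.0295/1.18×10^-6 = 3.769×10^7 Pa.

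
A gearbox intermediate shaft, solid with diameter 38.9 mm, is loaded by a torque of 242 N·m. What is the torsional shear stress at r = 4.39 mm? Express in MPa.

J = πd⁴/32 = π(0.0389)⁴/32 = 2.248×10^-7 m⁴.
Shear stress varies linearly with radius: τ = T·r/J = 242.0 × 0.00439 / 2.248×10^-7 = 4.726×10^6 Pa.

4.73 MPa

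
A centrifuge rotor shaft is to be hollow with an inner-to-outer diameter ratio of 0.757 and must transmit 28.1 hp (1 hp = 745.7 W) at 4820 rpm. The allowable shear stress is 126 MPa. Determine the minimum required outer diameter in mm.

ω = 2π·4820/60 = 504.7 rad/s, so T = P/ω = 28.1×745.7 / 504.7 = 41.51 N·m.
For a hollow shaft with d_i/d_o = 0.757: τ_max = 16T/(π d_o³ (1−k⁴)), so d_o = [16T/(π τ_allow (1−k⁴))]^(1/3) = [16·41.51/(π·1.26×10^8·0.6716)]^(1/3) = 0.01357 m.

13.6 mm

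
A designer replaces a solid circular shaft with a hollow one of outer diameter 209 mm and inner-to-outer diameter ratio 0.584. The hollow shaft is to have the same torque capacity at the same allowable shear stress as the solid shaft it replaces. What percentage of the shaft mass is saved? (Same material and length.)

Equal τ_max and T ⇒ the solid shaft needs d_s³ = d_o³(1−k⁴), so d_s = 209·(1−0.584⁴)^(1/3) = 200.6 mm.
Area ratio A_h/A_s = d_o²(1−k²)/d_s² = (1−k²)/(1−k⁴)^(2/3) = 0.7156.
Mass saving = 1 − 0.7156 = 28.4 %.

28.4 %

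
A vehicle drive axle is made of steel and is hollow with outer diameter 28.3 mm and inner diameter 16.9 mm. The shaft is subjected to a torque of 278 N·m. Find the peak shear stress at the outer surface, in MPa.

J = π(d_o⁴ − d_i⁴)/32 = π(0.0283⁴ − 0.0169⁴)/32 = 5.496×10^-8 m⁴.
τ_max = T·r/J = 278.0 × 0.0142 / 5.496×10^-8 = 7.157×10^7 Pa.

71.6 MPa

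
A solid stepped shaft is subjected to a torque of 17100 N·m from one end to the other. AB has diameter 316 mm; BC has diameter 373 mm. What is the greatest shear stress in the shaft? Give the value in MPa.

2.76 MPa

Under the same torque, τ_max = 16T/(πd³) is largest where d is smallest — segment AB (d = 316 mm).
τ_max = 16·17100/(π·(0.316)³) = 2.760×10^6 Pa.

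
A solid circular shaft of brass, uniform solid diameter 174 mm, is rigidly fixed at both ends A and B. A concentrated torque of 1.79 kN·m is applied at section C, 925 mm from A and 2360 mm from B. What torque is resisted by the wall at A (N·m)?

1290 N·m

With uniform GJ and both ends fixed, compatibility θ_AC = θ_CB gives T_A·a = T_B·b, together with T_A + T_B = T₀.
T_A = T₀·b/(a+b) = 1790·2360/3285 = 1286 N·m; T_B = 504.0 N·m.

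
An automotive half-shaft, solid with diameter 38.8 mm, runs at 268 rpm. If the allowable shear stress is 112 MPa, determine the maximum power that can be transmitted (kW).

J = πd⁴/32 = π(0.0388)⁴/32 = 2.225×10^-7 m⁴.
T_max = τ_allow·J/r = 1.12×10^8 × 2.225×10^-7 / 0.0194 = 1285 N·m.
ω = 2π·268/60 = 28.06 rad/s, so P_max = T_max·ω = 3.605×10^4 W.

36.1 kW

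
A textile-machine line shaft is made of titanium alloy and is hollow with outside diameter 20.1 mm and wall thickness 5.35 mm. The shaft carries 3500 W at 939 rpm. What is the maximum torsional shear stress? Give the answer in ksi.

ω = 2π·939/60 = 98.33 rad/s, so T = P/ω = 3500 / 98.33 = 35.59 N·m.
J = π(d_o⁴ − d_i⁴)/32 = π(0.0201⁴ − 0.00940⁴)/32 = 1.526×10^-8 m⁴.
τ_max = T·r/J = 35.59 × 0.0100 / 1.526×10^-8 = 2.344×10^7 Pa.

3.40 ksi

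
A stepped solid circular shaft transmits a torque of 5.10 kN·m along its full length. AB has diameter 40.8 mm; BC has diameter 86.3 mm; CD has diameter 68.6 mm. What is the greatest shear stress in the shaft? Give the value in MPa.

Under the same torque, τ_max = 16T/(πd³) is largest where d is smallest — segment AB (d = 40.8 mm).
τ_max = 16·5100/(π·(0.0408)³) = 3.824×10^8 Pa.

382 MPa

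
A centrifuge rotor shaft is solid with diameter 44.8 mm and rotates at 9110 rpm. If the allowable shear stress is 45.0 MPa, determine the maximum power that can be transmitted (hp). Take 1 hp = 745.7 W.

1020 hp

J = πd⁴/32 = π(0.0448)⁴/32 = 3.955×10^-7 m⁴.
T_max = τ_allow·J/r = 4.50×10^7 × 3.955×10^-7 / 0.0224 = 794.5 N·m.
ω = 2π·9110/60 = 954.0 rad/s, so P_max = T_max·ω = 7.579×10^5 W.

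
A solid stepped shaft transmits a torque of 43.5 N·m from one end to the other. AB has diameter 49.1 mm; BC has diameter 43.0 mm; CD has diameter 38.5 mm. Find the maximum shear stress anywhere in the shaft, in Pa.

Under the same torque, τ_max = 16T/(πd³) is largest where d is smallest — segment CD (d = 38.5 mm).
τ_max = 16·43.50/(π·(0.0385)³) = 3.882×10^6 Pa.

3.88e6 Pa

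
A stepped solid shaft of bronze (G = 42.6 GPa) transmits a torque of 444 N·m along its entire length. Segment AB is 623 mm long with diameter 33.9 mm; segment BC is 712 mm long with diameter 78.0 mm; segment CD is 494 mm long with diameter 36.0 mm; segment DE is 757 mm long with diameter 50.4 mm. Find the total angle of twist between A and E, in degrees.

5.49°

J_AB = π(0.0339)⁴/32 = 1.30×10^-7 m⁴; J_BC = π(0.0780)⁴/32 = 3.63×10^-6 m⁴; J_CD = π(0.0360)⁴/32 = 1.65×10^-7 m⁴; J_DE = π(0.0504)⁴/32 = 6.33×10^-7 m⁴.
θ = (T/G)·Σ L_i/J_i = (444.0/42.6×10⁹)·(0.623/1.30×10^-7 + 0.712/3.63×10^-6 + 0.494/1.65×10^-7 + 0.757/6.33×10^-7) = 0.09580 rad.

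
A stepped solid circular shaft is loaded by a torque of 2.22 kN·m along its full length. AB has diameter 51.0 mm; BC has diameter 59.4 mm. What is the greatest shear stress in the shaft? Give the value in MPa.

Under the same torque, τ_max = 16T/(πd³) is largest where d is smallest — segment AB (d = 51.0 mm).
τ_max = 16·2220/(π·(0.0510)³) = 8.523×10^7 Pa.

85.2 MPa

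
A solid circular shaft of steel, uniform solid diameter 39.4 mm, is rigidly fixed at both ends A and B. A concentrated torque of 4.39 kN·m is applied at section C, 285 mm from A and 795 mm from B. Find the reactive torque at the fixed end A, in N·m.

With uniform GJ and both ends fixed, compatibility θ_AC = θ_CB gives T_A·a = T_B·b, together with T_A + T_B = T₀.
T_A = T₀·b/(a+b) = 4390·795/1080 = 3232 N·m; T_B = 1158 N·m.

3230 N·m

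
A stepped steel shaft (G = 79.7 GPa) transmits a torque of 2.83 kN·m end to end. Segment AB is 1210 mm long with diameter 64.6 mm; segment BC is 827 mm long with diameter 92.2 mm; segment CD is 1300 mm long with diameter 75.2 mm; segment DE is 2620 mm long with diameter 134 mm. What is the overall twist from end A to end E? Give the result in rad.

J_AB = π(0.0646)⁴/32 = 1.71×10^-6 m⁴; J_BC = π(0.0922)⁴/32 = 7.09×10^-6 m⁴; J_CD = π(0.0752)⁴/32 = 3.14×10^-6 m⁴; J_DE = π(0.134)⁴/32 = 3.17×10^-5 m⁴.
θ = (T/G)·Σ L_i/J_i = (2830/79.7×10⁹)·(1.21/1.71×10^-6 + 0.827/7.09×10^-6 + 1.30/3.14×10^-6 + 2.62/3.17×10^-5) = 0.04691 rad.

0.0469 rad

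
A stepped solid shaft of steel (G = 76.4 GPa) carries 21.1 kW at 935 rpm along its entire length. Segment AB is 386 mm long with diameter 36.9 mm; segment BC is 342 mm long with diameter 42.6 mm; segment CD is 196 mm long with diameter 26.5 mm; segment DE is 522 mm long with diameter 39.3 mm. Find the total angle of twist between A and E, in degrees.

ω = 2π·935/60 = 97.91 rad/s, so T = P/ω = 21.1×10³ / 97.91 = 215.5 N·m.
J_AB = π(0.0369)⁴/32 = 1.82×10^-7 m⁴; J_BC = π(0.0426)⁴/32 = 3.23×10^-7 m⁴; J_CD = π(0.0265)⁴/32 = 4.84×10^-8 m⁴; J_DE = π(0.0393)⁴/32 = 2.34×10^-7 m⁴.
θ = (T/G)·Σ L_i/J_i = (215.5/76.4×10⁹)·(0.386/1.82×10^-7 + 0.342/3.23×10^-7 + 0.196/4.84×10^-8 + 0.522/2.34×10^-7) = 0.02667 rad.

1.53°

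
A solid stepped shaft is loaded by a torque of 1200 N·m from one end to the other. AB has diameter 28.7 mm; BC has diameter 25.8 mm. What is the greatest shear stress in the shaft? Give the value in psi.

Under the same torque, τ_max = 16T/(πd³) is largest where d is smallest — segment BC (d = 25.8 mm).
τ_max = 16·1200/(π·(0.0258)³) = 3.559×10^8 Pa.

51600 psi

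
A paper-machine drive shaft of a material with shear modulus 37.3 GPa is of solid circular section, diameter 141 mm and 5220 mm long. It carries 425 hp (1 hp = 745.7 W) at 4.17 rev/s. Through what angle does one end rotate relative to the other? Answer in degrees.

ω = 2π·4.17 = 26.20 rad/s, so T = P/ω = 425×745.7 / 26.20 = 12100 N·m.
J = πd⁴/32 = π(0.141)⁴/32 = 3.880×10^-5 m⁴.
θ = T·L/(G·J) = 12100 × 5.22 / (37.3×10⁹ × 3.880×10^-5) = 0.04362 rad.

2.50°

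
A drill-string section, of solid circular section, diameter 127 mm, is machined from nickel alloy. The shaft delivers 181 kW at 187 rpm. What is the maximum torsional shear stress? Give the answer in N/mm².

ω = 2π·187/60 = 19.58 rad/s, so T = P/ω = 181×10³ / 19.58 = 9243 N·m.
J = πd⁴/32 = π(0.127)⁴/32 = 2.554×10^-5 m⁴.
τ_max = T·r/J = 9243 × 0.0635 / 2.554×10^-5 = 2.298×10^7 Pa.

23.0 N/mm²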